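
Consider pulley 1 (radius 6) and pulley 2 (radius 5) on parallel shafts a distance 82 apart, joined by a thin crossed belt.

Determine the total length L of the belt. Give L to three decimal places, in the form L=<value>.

L=200.035

crossed belt: β = asin((r1+r2)/C) = asin(11/82) = 7.7093°
wrap1 = wrap2 = π + 2β = 195.4185°
tangent length = C·cosβ = 81.2588
L = (r1+r2)·wrap + 2·C·cosβ = 11·3.4107 + 2·81.2588 = 200.0354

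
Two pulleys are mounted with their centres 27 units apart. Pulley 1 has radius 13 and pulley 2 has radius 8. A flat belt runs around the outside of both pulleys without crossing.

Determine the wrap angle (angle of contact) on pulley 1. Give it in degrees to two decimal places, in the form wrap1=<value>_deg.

wrap1=201.34_deg

open belt: β = asin((r2−r1)/C) = asin(-5/27) = -10.6719°
wrap1 = π − 2β = 201.3439°
wrap2 = π + 2β = 158.6561°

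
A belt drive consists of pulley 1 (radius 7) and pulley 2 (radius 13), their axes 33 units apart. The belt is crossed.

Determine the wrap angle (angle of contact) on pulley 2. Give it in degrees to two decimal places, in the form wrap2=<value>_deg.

wrap2=254.61_deg

crossed belt: β = asin((r1+r2)/C) = asin(20/33) = 37.3052°
wrap1 = wrap2 = π + 2β = 254.6104°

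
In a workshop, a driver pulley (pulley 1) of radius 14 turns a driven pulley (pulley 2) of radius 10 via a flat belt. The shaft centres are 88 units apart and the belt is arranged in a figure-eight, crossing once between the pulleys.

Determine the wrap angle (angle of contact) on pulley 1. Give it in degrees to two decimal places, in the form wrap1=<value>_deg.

wrap1=211.65_deg

crossed belt: β = asin((r1+r2)/C) = asin(24/88) = 15.8266°
wrap1 = wrap2 = π + 2β = 211.6532°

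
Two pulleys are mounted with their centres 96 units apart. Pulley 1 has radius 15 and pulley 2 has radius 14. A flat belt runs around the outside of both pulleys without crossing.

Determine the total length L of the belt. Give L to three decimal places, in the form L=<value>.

open belt: β = asin((r2−r1)/C) = asin(-1/96) = -0.5968°
wrap1 = π − 2β = 181.1937°
wrap2 = π + 2β = 178.8063°
tangent length = C·cosβ = 95.9948
L = r1·wrap1 + r2·wrap2 + 2·C·cosβ = 15·3.1624 + 14·3.1208 + 2·95.9948 = 283.1166

L=283.117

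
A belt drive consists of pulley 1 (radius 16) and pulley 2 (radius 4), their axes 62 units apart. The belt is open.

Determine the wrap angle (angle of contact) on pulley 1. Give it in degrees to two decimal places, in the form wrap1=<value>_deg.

wrap1=202.32_deg

open belt: β = asin((r2−r1)/C) = asin(-12/62) = -11.1599°
wrap1 = π − 2β = 202.3199°
wrap2 = π + 2β = 157.6801°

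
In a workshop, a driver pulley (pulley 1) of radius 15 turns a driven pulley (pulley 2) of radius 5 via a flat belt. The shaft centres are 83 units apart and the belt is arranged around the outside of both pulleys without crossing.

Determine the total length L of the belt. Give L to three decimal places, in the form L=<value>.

L=230.038

open belt: β = asin((r2−r1)/C) = asin(-10/83) = -6.9199°
wrap1 = π − 2β = 193.8398°
wrap2 = π + 2β = 166.1602°
tangent length = C·cosβ = 82.3954
L = r1·wrap1 + r2·wrap2 + 2·C·cosβ = 15·3.3831 + 5·2.9000 + 2·82.3954 = 230.0381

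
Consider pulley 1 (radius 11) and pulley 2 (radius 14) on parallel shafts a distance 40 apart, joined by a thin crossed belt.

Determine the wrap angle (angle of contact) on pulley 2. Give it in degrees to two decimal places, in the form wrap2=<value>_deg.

wrap2=257.36_deg

crossed belt: β = asin((r1+r2)/C) = asin(25/40) = 38.6822°
wrap1 = wrap2 = π + 2β = 257.3644°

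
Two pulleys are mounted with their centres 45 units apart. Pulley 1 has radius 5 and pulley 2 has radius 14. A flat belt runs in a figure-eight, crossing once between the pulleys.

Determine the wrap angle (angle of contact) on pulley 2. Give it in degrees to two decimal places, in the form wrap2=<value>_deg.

wrap2=229.95_deg

crossed belt: β = asin((r1+r2)/C) = asin(19/45) = 24.9750°
wrap1 = wrap2 = π + 2β = 229.9499°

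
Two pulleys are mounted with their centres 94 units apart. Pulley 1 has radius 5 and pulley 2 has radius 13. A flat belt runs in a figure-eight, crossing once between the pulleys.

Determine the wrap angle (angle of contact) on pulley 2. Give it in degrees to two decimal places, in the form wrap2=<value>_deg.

crossed belt: β = asin((r1+r2)/C) = asin(18/94) = 11.0397°
wrap1 = wrap2 = π + 2β = 202.0794°

wrap2=202.08_deg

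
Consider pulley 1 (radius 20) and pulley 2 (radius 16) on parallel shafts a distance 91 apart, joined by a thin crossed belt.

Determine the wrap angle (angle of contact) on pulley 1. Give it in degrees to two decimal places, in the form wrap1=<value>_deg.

wrap1=226.61_deg

crossed belt: β = asin((r1+r2)/C) = asin(36/91) = 23.3037°
wrap1 = wrap2 = π + 2β = 226.6073°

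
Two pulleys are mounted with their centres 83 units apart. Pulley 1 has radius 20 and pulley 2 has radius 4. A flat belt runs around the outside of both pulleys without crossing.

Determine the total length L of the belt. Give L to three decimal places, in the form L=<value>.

L=244.492

open belt: β = asin((r2−r1)/C) = asin(-16/83) = -11.1145°
wrap1 = π − 2β = 202.2291°
wrap2 = π + 2β = 157.7709°
tangent length = C·cosβ = 81.4432
L = r1·wrap1 + r2·wrap2 + 2·C·cosβ = 20·3.5296 + 4·2.7536 + 2·81.4432 = 244.4922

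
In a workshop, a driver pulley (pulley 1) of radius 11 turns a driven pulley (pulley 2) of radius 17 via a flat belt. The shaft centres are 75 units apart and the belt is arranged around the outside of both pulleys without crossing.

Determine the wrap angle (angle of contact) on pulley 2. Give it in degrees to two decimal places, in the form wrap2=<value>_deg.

open belt: β = asin((r2−r1)/C) = asin(6/75) = 4.5886°
wrap1 = π − 2β = 170.8229°
wrap2 = π + 2β = 189.1771°

wrap2=189.18_deg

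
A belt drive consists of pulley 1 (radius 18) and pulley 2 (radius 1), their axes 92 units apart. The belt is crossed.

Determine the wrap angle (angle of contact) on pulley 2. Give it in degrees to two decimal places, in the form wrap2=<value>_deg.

crossed belt: β = asin((r1+r2)/C) = asin(19/92) = 11.9186°
wrap1 = wrap2 = π + 2β = 203.8372°

wrap2=203.84_deg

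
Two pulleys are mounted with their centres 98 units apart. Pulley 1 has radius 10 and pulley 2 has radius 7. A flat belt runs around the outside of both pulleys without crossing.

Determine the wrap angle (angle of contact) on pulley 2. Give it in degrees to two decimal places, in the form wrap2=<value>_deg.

wrap2=176.49_deg

open belt: β = asin((r2−r1)/C) = asin(-3/98) = -1.7542°
wrap1 = π − 2β = 183.5085°
wrap2 = π + 2β = 176.4915°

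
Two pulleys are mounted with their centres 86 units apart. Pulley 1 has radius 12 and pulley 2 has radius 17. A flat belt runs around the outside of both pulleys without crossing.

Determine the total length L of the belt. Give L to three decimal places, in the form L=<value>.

open belt: β = asin((r2−r1)/C) = asin(5/86) = 3.3330°
wrap1 = π − 2β = 173.3339°
wrap2 = π + 2β = 186.6661°
tangent length = C·cosβ = 85.8545
L = r1·wrap1 + r2·wrap2 + 2·C·cosβ = 12·3.0252 + 17·3.2579 + 2·85.8545 = 263.3970

L=263.397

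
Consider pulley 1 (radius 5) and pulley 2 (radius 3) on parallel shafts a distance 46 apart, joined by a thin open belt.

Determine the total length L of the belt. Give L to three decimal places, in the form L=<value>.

L=117.220

open belt: β = asin((r2−r1)/C) = asin(-2/46) = -2.4919°
wrap1 = π − 2β = 184.9838°
wrap2 = π + 2β = 175.0162°
tangent length = C·cosβ = 45.9565
L = r1·wrap1 + r2·wrap2 + 2·C·cosβ = 5·3.2286 + 3·3.0546 + 2·45.9565 = 117.2197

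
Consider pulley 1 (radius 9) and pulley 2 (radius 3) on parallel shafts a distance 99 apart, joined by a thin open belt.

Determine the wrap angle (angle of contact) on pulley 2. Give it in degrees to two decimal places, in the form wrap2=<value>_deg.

open belt: β = asin((r2−r1)/C) = asin(-6/99) = -3.4746°
wrap1 = π − 2β = 186.9492°
wrap2 = π + 2β = 173.0508°

wrap2=173.05_deg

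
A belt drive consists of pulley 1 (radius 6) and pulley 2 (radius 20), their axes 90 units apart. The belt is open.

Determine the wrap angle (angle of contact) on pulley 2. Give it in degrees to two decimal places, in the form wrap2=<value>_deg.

open belt: β = asin((r2−r1)/C) = asin(14/90) = 8.9490°
wrap1 = π − 2β = 162.1020°
wrap2 = π + 2β = 197.8980°

wrap2=197.90_deg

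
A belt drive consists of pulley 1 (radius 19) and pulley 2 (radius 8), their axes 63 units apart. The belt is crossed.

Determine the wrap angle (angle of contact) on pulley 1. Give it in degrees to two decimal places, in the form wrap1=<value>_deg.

wrap1=230.75_deg

crossed belt: β = asin((r1+r2)/C) = asin(27/63) = 25.3769°
wrap1 = wrap2 = π + 2β = 230.7539°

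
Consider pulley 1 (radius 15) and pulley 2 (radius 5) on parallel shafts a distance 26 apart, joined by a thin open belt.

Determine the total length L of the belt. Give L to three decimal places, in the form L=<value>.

open belt: β = asin((r2−r1)/C) = asin(-10/26) = -22.6199°
wrap1 = π − 2β = 225.2397°
wrap2 = π + 2β = 134.7603°
tangent length = C·cosβ = 24.0000
L = r1·wrap1 + r2·wrap2 + 2·C·cosβ = 15·3.9312 + 5·2.3520 + 2·24.0000 = 118.7277

L=118.728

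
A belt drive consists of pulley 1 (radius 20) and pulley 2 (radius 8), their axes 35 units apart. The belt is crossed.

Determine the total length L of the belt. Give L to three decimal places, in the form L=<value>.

L=181.893

crossed belt: β = asin((r1+r2)/C) = asin(28/35) = 53.1301°
wrap1 = wrap2 = π + 2β = 286.2602°
tangent length = C·cosβ = 21.0000
L = (r1+r2)·wrap + 2·C·cosβ = 28·4.9962 + 2·21.0000 = 181.8931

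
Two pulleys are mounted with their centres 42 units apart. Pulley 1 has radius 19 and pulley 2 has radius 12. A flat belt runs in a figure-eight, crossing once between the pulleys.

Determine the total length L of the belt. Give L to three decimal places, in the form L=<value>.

crossed belt: β = asin((r1+r2)/C) = asin(31/42) = 47.5694°
wrap1 = wrap2 = π + 2β = 275.1388°
tangent length = C·cosβ = 28.3373
L = (r1+r2)·wrap + 2·C·cosβ = 31·4.8021 + 2·28.3373 = 205.5389

L=205.539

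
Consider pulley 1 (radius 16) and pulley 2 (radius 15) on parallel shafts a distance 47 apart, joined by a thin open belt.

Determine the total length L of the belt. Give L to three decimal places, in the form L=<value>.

L=191.411

open belt: β = asin((r2−r1)/C) = asin(-1/47) = -1.2192°
wrap1 = π − 2β = 182.4383°
wrap2 = π + 2β = 177.5617°
tangent length = C·cosβ = 46.9894
L = r1·wrap1 + r2·wrap2 + 2·C·cosβ = 16·3.1841 + 15·3.0990 + 2·46.9894 = 191.4106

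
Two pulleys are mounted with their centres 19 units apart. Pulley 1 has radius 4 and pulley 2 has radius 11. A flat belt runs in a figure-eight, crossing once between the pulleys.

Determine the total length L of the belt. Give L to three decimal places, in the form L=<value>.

L=97.746

crossed belt: β = asin((r1+r2)/C) = asin(15/19) = 52.1364°
wrap1 = wrap2 = π + 2β = 284.2727°
tangent length = C·cosβ = 11.6619
L = (r1+r2)·wrap + 2·C·cosβ = 15·4.9615 + 2·11.6619 = 97.7462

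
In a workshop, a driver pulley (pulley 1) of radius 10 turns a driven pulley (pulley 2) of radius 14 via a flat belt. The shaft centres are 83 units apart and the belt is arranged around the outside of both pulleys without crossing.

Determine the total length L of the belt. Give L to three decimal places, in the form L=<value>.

open belt: β = asin((r2−r1)/C) = asin(4/83) = 2.7623°
wrap1 = π − 2β = 174.4754°
wrap2 = π + 2β = 185.5246°
tangent length = C·cosβ = 82.9036
L = r1·wrap1 + r2·wrap2 + 2·C·cosβ = 10·3.0452 + 14·3.2380 + 2·82.9036 = 241.5910

L=241.591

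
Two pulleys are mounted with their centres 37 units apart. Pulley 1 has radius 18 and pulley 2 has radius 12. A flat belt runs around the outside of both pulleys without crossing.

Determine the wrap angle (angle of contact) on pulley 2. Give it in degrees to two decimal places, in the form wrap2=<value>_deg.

wrap2=161.34_deg

open belt: β = asin((r2−r1)/C) = asin(-6/37) = -9.3324°
wrap1 = π − 2β = 198.6648°
wrap2 = π + 2β = 161.3352°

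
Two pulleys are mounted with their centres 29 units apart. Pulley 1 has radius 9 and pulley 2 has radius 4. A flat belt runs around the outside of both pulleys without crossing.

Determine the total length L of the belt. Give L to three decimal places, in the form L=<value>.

L=99.705

open belt: β = asin((r2−r1)/C) = asin(-5/29) = -9.9282°
wrap1 = π − 2β = 199.8564°
wrap2 = π + 2β = 160.1436°
tangent length = C·cosβ = 28.5657
L = r1·wrap1 + r2·wrap2 + 2·C·cosβ = 9·3.4882 + 4·2.7950 + 2·28.5657 = 99.7049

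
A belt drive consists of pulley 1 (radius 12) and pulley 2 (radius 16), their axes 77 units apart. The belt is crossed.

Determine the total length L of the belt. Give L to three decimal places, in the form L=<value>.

crossed belt: β = asin((r1+r2)/C) = asin(28/77) = 21.3237°
wrap1 = wrap2 = π + 2β = 222.6474°
tangent length = C·cosβ = 71.7287
L = (r1+r2)·wrap + 2·C·cosβ = 28·3.8859 + 2·71.7287 = 252.2633

L=252.263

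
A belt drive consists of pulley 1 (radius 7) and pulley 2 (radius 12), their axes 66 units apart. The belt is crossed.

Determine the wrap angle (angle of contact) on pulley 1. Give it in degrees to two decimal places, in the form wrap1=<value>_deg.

wrap1=213.46_deg

crossed belt: β = asin((r1+r2)/C) = asin(19/66) = 16.7310°
wrap1 = wrap2 = π + 2β = 213.4620°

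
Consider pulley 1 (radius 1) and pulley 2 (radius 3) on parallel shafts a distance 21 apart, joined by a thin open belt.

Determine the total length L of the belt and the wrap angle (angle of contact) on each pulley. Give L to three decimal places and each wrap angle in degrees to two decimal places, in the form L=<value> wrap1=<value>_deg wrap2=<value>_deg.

open belt: β = asin((r2−r1)/C) = asin(2/21) = 5.4650°
wrap1 = π − 2β = 169.0700°
wrap2 = π + 2β = 190.9300°
tangent length = C·cosβ = 20.9045
L = r1·wrap1 + r2·wrap2 + 2·C·cosβ = 1·2.9508 + 3·3.3324 + 2·20.9045 = 54.7570

L=54.757 wrap1=169.07_deg wrap2=190.93_deg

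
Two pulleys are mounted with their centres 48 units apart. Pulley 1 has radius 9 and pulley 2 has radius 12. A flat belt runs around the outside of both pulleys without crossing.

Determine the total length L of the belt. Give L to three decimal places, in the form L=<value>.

L=162.161

open belt: β = asin((r2−r1)/C) = asin(3/48) = 3.5833°
wrap1 = π − 2β = 172.8334°
wrap2 = π + 2β = 187.1666°
tangent length = C·cosβ = 47.9062
L = r1·wrap1 + r2·wrap2 + 2·C·cosβ = 9·3.0165 + 12·3.2667 + 2·47.9062 = 162.1610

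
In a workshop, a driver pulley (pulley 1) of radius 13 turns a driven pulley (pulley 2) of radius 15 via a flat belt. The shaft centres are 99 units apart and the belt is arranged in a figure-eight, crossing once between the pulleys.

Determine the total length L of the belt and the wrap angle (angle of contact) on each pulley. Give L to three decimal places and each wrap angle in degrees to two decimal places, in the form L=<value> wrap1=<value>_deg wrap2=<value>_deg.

L=293.938 wrap1=212.86_deg wrap2=212.86_deg

crossed belt: β = asin((r1+r2)/C) = asin(28/99) = 16.4291°
wrap1 = wrap2 = π + 2β = 212.8582°
tangent length = C·cosβ = 94.9579
L = (r1+r2)·wrap + 2·C·cosβ = 28·3.7151 + 2·94.9579 = 293.9379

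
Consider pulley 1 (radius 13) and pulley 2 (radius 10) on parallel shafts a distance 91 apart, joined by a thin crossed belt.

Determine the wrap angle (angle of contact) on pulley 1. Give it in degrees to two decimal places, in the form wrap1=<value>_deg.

crossed belt: β = asin((r1+r2)/C) = asin(23/91) = 14.6401°
wrap1 = wrap2 = π + 2β = 209.2803°

wrap1=209.28_deg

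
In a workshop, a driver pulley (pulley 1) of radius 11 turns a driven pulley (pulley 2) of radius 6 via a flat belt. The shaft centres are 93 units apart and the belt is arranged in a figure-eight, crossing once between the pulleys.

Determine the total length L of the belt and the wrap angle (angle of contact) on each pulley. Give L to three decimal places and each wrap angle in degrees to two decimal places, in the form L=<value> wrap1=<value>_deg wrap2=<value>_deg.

L=242.523 wrap1=201.07_deg wrap2=201.07_deg

crossed belt: β = asin((r1+r2)/C) = asin(17/93) = 10.5326°
wrap1 = wrap2 = π + 2β = 201.0653°
tangent length = C·cosβ = 91.4330
L = (r1+r2)·wrap + 2·C·cosβ = 17·3.5093 + 2·91.4330 = 242.5233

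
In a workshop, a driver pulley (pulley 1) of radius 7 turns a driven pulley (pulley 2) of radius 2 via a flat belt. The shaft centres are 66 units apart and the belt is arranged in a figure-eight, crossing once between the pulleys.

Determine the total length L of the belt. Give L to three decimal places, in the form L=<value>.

L=161.504

crossed belt: β = asin((r1+r2)/C) = asin(9/66) = 7.8375°
wrap1 = wrap2 = π + 2β = 195.6750°
tangent length = C·cosβ = 65.3835
L = (r1+r2)·wrap + 2·C·cosβ = 9·3.4152 + 2·65.3835 = 161.5035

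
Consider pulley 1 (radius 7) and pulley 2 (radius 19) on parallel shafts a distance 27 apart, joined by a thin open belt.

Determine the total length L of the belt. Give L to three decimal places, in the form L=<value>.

open belt: β = asin((r2−r1)/C) = asin(12/27) = 26.3878°
wrap1 = π − 2β = 127.2244°
wrap2 = π + 2β = 232.7756°
tangent length = C·cosβ = 24.1868
L = r1·wrap1 + r2·wrap2 + 2·C·cosβ = 7·2.2205 + 19·4.0627 + 2·24.1868 = 141.1083

L=141.108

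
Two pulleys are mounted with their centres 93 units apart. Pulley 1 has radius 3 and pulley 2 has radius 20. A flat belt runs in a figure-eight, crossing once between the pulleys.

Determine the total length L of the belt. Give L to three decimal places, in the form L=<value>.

L=263.974

crossed belt: β = asin((r1+r2)/C) = asin(23/93) = 14.3185°
wrap1 = wrap2 = π + 2β = 208.6370°
tangent length = C·cosβ = 90.1110
L = (r1+r2)·wrap + 2·C·cosβ = 23·3.6414 + 2·90.1110 = 263.9743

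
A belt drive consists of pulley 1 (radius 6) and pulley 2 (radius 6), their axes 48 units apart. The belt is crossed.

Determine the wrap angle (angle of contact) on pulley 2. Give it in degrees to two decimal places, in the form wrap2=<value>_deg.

wrap2=208.96_deg

crossed belt: β = asin((r1+r2)/C) = asin(12/48) = 14.4775°
wrap1 = wrap2 = π + 2β = 208.9550°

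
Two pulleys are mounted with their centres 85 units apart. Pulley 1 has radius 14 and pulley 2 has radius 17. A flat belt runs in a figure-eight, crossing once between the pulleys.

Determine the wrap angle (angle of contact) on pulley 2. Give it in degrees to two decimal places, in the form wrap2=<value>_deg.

crossed belt: β = asin((r1+r2)/C) = asin(31/85) = 21.3895°
wrap1 = wrap2 = π + 2β = 222.7790°

wrap2=222.78_deg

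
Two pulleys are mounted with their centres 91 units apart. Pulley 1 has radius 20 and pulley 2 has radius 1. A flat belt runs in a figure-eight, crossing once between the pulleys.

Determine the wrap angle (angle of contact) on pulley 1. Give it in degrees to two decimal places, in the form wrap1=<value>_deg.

crossed belt: β = asin((r1+r2)/C) = asin(21/91) = 13.3424°
wrap1 = wrap2 = π + 2β = 206.6847°

wrap1=206.68_deg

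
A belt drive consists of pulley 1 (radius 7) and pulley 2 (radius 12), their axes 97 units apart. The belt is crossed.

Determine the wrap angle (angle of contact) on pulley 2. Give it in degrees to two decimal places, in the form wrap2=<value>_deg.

crossed belt: β = asin((r1+r2)/C) = asin(19/97) = 11.2959°
wrap1 = wrap2 = π + 2β = 202.5918°

wrap2=202.59_deg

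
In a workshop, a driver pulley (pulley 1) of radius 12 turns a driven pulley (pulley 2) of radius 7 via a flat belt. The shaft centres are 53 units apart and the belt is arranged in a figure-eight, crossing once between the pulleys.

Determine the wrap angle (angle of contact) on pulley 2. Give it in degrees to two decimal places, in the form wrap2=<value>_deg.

crossed belt: β = asin((r1+r2)/C) = asin(19/53) = 21.0075°
wrap1 = wrap2 = π + 2β = 222.0151°

wrap2=222.02_deg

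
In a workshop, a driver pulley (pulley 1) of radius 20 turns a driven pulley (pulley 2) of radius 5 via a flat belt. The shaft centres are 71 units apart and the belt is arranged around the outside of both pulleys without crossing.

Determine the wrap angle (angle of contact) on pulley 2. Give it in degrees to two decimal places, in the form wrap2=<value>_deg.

wrap2=155.61_deg

open belt: β = asin((r2−r1)/C) = asin(-15/71) = -12.1966°
wrap1 = π − 2β = 204.3933°
wrap2 = π + 2β = 155.6067°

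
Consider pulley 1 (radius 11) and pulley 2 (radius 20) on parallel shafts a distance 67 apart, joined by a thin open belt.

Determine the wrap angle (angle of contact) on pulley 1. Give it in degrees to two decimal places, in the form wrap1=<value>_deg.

wrap1=164.56_deg

open belt: β = asin((r2−r1)/C) = asin(9/67) = 7.7198°
wrap1 = π − 2β = 164.5604°
wrap2 = π + 2β = 195.4396°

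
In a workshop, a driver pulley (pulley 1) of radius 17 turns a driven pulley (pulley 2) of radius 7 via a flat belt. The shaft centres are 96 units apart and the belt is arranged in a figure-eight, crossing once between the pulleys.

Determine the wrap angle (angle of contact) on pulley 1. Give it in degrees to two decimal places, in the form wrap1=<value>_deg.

wrap1=208.96_deg

crossed belt: β = asin((r1+r2)/C) = asin(24/96) = 14.4775°
wrap1 = wrap2 = π + 2β = 208.9550°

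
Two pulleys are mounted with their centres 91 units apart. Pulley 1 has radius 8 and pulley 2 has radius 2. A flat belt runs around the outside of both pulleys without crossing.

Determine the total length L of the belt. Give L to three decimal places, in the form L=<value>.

L=213.812

open belt: β = asin((r2−r1)/C) = asin(-6/91) = -3.7805°
wrap1 = π − 2β = 187.5610°
wrap2 = π + 2β = 172.4390°
tangent length = C·cosβ = 90.8020
L = r1·wrap1 + r2·wrap2 + 2·C·cosβ = 8·3.2736 + 2·3.0096 + 2·90.8020 = 213.8117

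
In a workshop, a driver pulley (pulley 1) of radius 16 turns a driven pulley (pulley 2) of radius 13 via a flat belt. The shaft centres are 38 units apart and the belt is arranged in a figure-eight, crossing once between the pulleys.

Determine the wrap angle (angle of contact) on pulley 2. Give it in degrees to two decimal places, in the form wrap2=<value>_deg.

wrap2=279.49_deg

crossed belt: β = asin((r1+r2)/C) = asin(29/38) = 49.7434°
wrap1 = wrap2 = π + 2β = 279.4868°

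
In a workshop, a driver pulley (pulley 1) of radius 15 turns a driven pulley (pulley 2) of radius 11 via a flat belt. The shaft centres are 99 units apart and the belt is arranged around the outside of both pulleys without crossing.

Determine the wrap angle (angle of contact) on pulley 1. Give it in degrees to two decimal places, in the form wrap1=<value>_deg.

open belt: β = asin((r2−r1)/C) = asin(-4/99) = -2.3156°
wrap1 = π − 2β = 184.6312°
wrap2 = π + 2β = 175.3688°

wrap1=184.63_deg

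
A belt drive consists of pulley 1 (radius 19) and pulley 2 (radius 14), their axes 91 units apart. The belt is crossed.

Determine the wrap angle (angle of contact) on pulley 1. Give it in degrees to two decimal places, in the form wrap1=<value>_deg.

crossed belt: β = asin((r1+r2)/C) = asin(33/91) = 21.2623°
wrap1 = wrap2 = π + 2β = 222.5245°

wrap1=222.52_deg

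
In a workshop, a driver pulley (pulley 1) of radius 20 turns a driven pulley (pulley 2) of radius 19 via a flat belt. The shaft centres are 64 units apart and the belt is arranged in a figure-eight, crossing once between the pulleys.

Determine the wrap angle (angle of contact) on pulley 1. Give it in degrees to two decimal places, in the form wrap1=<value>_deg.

wrap1=255.09_deg

crossed belt: β = asin((r1+r2)/C) = asin(39/64) = 37.5443°
wrap1 = wrap2 = π + 2β = 255.0887°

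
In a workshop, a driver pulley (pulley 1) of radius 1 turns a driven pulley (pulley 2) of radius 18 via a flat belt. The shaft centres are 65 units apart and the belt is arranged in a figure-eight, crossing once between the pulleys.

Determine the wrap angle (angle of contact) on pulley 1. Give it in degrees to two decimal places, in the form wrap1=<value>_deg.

crossed belt: β = asin((r1+r2)/C) = asin(19/65) = 16.9962°
wrap1 = wrap2 = π + 2β = 213.9923°

wrap1=213.99_deg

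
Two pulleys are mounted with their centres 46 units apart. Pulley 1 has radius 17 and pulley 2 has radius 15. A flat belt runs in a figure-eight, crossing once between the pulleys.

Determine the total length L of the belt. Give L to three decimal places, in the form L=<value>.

L=215.859

crossed belt: β = asin((r1+r2)/C) = asin(32/46) = 44.0792°
wrap1 = wrap2 = π + 2β = 268.1584°
tangent length = C·cosβ = 33.0454
L = (r1+r2)·wrap + 2·C·cosβ = 32·4.6802 + 2·33.0454 = 215.8588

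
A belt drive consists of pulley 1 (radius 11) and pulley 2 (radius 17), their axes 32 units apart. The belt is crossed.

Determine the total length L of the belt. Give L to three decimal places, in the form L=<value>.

L=178.613

crossed belt: β = asin((r1+r2)/C) = asin(28/32) = 61.0450°
wrap1 = wrap2 = π + 2β = 302.0900°
tangent length = C·cosβ = 15.4919
L = (r1+r2)·wrap + 2·C·cosβ = 28·5.2725 + 2·15.4919 = 178.6129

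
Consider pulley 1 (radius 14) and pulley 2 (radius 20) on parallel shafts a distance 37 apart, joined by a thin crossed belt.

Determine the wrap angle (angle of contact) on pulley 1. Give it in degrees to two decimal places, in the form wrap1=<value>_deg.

wrap1=313.54_deg

crossed belt: β = asin((r1+r2)/C) = asin(34/37) = 66.7685°
wrap1 = wrap2 = π + 2β = 313.5371°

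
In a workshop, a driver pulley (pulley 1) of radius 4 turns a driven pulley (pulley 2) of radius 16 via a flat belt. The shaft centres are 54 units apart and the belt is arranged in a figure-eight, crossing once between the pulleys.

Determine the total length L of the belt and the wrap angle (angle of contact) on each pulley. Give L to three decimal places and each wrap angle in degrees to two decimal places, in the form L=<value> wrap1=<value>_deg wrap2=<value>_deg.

crossed belt: β = asin((r1+r2)/C) = asin(20/54) = 21.7385°
wrap1 = wrap2 = π + 2β = 223.4769°
tangent length = C·cosβ = 50.1597
L = (r1+r2)·wrap + 2·C·cosβ = 20·3.9004 + 2·50.1597 = 178.3277

L=178.328 wrap1=223.48_deg wrap2=223.48_deg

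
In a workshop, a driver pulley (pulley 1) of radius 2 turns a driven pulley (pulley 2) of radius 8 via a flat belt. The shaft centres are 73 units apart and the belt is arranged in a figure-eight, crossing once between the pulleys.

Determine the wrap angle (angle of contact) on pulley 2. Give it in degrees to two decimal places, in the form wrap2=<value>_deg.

wrap2=195.75_deg

crossed belt: β = asin((r1+r2)/C) = asin(10/73) = 7.8735°
wrap1 = wrap2 = π + 2β = 195.7470°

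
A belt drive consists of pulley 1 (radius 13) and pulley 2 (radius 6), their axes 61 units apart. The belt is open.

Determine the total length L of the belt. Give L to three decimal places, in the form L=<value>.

L=182.494

open belt: β = asin((r2−r1)/C) = asin(-7/61) = -6.5894°
wrap1 = π − 2β = 193.1789°
wrap2 = π + 2β = 166.8211°
tangent length = C·cosβ = 60.5970
L = r1·wrap1 + r2·wrap2 + 2·C·cosβ = 13·3.3716 + 6·2.9116 + 2·60.5970 = 182.4944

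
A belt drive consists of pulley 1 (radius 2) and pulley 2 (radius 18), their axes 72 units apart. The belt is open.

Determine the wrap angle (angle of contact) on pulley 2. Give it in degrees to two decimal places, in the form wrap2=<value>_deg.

wrap2=205.68_deg

open belt: β = asin((r2−r1)/C) = asin(16/72) = 12.8396°
wrap1 = π − 2β = 154.3208°
wrap2 = π + 2β = 205.6792°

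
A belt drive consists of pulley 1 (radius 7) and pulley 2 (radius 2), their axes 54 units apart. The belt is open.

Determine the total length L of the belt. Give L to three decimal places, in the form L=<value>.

open belt: β = asin((r2−r1)/C) = asin(-5/54) = -5.3128°
wrap1 = π − 2β = 190.6255°
wrap2 = π + 2β = 169.3745°
tangent length = C·cosβ = 53.7680
L = r1·wrap1 + r2·wrap2 + 2·C·cosβ = 7·3.3270 + 2·2.9561 + 2·53.7680 = 136.7376

L=136.738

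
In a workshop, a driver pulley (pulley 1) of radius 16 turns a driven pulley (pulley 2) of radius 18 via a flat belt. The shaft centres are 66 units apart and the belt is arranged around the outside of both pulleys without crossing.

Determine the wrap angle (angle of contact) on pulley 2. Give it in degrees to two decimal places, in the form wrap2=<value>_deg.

open belt: β = asin((r2−r1)/C) = asin(2/66) = 1.7365°
wrap1 = π − 2β = 176.5270°
wrap2 = π + 2β = 183.4730°

wrap2=183.47_deg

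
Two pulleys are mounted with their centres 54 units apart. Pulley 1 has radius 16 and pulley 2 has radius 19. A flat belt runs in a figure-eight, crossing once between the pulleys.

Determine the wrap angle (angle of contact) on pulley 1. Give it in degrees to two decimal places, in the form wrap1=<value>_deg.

wrap1=260.80_deg

crossed belt: β = asin((r1+r2)/C) = asin(35/54) = 40.4021°
wrap1 = wrap2 = π + 2β = 260.8043°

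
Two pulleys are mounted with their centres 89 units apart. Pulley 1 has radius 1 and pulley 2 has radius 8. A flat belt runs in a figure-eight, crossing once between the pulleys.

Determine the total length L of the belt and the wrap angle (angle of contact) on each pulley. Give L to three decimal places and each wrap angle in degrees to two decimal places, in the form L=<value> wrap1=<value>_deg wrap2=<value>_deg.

crossed belt: β = asin((r1+r2)/C) = asin(9/89) = 5.8039°
wrap1 = wrap2 = π + 2β = 191.6078°
tangent length = C·cosβ = 88.5438
L = (r1+r2)·wrap + 2·C·cosβ = 9·3.3442 + 2·88.5438 = 207.1852

L=207.185 wrap1=191.61_deg wrap2=191.61_deg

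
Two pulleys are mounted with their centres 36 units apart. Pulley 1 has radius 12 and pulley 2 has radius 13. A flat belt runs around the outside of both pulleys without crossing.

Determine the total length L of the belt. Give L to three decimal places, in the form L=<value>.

open belt: β = asin((r2−r1)/C) = asin(1/36) = 1.5918°
wrap1 = π − 2β = 176.8165°
wrap2 = π + 2β = 183.1835°
tangent length = C·cosβ = 35.9861
L = r1·wrap1 + r2·wrap2 + 2·C·cosβ = 12·3.0860 + 13·3.1972 + 2·35.9861 = 150.5676

L=150.568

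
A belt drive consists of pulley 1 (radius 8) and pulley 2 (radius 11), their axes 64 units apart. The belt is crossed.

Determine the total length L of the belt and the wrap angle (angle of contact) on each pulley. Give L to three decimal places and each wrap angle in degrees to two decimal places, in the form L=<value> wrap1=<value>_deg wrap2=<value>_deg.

L=193.373 wrap1=214.54_deg wrap2=214.54_deg

crossed belt: β = asin((r1+r2)/C) = asin(19/64) = 17.2700°
wrap1 = wrap2 = π + 2β = 214.5400°
tangent length = C·cosβ = 61.1146
L = (r1+r2)·wrap + 2·C·cosβ = 19·3.7444 + 2·61.1146 = 193.3735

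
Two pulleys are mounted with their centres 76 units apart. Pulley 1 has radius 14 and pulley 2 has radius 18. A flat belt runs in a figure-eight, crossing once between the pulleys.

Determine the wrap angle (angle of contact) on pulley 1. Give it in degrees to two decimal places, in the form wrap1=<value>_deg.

wrap1=229.80_deg

crossed belt: β = asin((r1+r2)/C) = asin(32/76) = 24.9011°
wrap1 = wrap2 = π + 2β = 229.8021°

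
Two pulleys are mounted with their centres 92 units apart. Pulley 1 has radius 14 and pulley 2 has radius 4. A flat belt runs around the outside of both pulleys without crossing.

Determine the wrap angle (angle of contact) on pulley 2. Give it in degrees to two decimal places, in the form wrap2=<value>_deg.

wrap2=167.52_deg

open belt: β = asin((r2−r1)/C) = asin(-10/92) = -6.2401°
wrap1 = π − 2β = 192.4803°
wrap2 = π + 2β = 167.5197°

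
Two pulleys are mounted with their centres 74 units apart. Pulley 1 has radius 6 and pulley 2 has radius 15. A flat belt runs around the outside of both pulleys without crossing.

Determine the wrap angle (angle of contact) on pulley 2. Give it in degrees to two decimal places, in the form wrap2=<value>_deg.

open belt: β = asin((r2−r1)/C) = asin(9/74) = 6.9857°
wrap1 = π − 2β = 166.0286°
wrap2 = π + 2β = 193.9714°

wrap2=193.97_deg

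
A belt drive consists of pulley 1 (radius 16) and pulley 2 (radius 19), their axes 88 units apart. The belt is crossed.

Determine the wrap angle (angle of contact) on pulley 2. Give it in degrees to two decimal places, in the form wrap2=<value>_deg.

wrap2=226.87_deg

crossed belt: β = asin((r1+r2)/C) = asin(35/88) = 23.4362°
wrap1 = wrap2 = π + 2β = 226.8724°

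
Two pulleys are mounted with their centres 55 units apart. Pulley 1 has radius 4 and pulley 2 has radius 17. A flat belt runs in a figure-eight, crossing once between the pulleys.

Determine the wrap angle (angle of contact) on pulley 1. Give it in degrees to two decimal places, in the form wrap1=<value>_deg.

wrap1=224.89_deg

crossed belt: β = asin((r1+r2)/C) = asin(21/55) = 22.4464°
wrap1 = wrap2 = π + 2β = 224.8927°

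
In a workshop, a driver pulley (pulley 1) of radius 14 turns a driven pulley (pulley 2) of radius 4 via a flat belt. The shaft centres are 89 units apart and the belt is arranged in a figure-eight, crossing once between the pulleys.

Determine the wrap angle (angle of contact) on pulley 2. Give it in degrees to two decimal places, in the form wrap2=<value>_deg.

wrap2=203.34_deg

crossed belt: β = asin((r1+r2)/C) = asin(18/89) = 11.6684°
wrap1 = wrap2 = π + 2β = 203.3368°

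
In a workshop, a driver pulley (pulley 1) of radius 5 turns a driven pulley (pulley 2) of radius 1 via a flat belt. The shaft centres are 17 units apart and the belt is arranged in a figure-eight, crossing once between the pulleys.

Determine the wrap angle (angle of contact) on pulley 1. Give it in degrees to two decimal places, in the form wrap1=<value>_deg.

wrap1=221.33_deg

crossed belt: β = asin((r1+r2)/C) = asin(6/17) = 20.6673°
wrap1 = wrap2 = π + 2β = 221.3346°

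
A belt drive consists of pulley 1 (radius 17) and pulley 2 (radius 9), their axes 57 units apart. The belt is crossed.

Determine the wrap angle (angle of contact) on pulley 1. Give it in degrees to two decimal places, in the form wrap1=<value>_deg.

crossed belt: β = asin((r1+r2)/C) = asin(26/57) = 27.1383°
wrap1 = wrap2 = π + 2β = 234.2767°

wrap1=234.28_deg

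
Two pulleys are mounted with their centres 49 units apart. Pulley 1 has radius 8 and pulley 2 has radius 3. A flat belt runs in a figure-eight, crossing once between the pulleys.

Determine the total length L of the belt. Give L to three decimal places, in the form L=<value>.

crossed belt: β = asin((r1+r2)/C) = asin(11/49) = 12.9729°
wrap1 = wrap2 = π + 2β = 205.9458°
tangent length = C·cosβ = 47.7493
L = (r1+r2)·wrap + 2·C·cosβ = 11·3.5944 + 2·47.7493 = 135.0374

L=135.037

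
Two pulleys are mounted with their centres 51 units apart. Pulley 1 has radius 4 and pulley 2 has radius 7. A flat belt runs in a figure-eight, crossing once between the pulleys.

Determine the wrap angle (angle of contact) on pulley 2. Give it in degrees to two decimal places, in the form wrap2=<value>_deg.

wrap2=204.91_deg

crossed belt: β = asin((r1+r2)/C) = asin(11/51) = 12.4558°
wrap1 = wrap2 = π + 2β = 204.9116°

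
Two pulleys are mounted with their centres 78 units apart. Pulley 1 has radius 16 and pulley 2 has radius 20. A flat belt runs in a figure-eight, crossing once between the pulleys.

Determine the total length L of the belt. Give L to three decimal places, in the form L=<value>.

L=286.029

crossed belt: β = asin((r1+r2)/C) = asin(36/78) = 27.4864°
wrap1 = wrap2 = π + 2β = 234.9729°
tangent length = C·cosβ = 69.1954
L = (r1+r2)·wrap + 2·C·cosβ = 36·4.1010 + 2·69.1954 = 286.0285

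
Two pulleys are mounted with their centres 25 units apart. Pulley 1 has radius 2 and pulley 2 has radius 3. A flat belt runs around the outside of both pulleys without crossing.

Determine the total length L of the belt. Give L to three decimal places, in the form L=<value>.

L=65.748

open belt: β = asin((r2−r1)/C) = asin(1/25) = 2.2924°
wrap1 = π − 2β = 175.4151°
wrap2 = π + 2β = 184.5849°
tangent length = C·cosβ = 24.9800
L = r1·wrap1 + r2·wrap2 + 2·C·cosβ = 2·3.0616 + 3·3.2216 + 2·24.9800 = 65.7480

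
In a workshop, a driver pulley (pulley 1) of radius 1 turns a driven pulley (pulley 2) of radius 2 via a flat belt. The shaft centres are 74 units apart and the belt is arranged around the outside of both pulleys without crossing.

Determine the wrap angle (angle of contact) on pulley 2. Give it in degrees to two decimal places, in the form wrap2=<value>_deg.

wrap2=181.55_deg

open belt: β = asin((r2−r1)/C) = asin(1/74) = 0.7743°
wrap1 = π − 2β = 178.4514°
wrap2 = π + 2β = 181.5486°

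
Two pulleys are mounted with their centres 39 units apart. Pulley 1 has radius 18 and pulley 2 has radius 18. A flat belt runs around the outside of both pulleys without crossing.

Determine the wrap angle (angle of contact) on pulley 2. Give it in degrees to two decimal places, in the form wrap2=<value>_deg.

wrap2=180.00_deg

open belt: β = asin((r2−r1)/C) = asin(0/39) = 0.0000°
wrap1 = π − 2β = 180.0000°
wrap2 = π + 2β = 180.0000°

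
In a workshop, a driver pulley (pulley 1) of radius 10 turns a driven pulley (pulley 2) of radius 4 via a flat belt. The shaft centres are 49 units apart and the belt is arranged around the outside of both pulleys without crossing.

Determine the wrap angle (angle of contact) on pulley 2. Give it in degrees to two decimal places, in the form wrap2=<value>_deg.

wrap2=165.93_deg

open belt: β = asin((r2−r1)/C) = asin(-6/49) = -7.0335°
wrap1 = π − 2β = 194.0669°
wrap2 = π + 2β = 165.9331°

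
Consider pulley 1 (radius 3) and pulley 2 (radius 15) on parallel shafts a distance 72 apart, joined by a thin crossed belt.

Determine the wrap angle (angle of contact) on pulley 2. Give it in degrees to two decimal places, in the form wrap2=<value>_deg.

crossed belt: β = asin((r1+r2)/C) = asin(18/72) = 14.4775°
wrap1 = wrap2 = π + 2β = 208.9550°

wrap2=208.96_deg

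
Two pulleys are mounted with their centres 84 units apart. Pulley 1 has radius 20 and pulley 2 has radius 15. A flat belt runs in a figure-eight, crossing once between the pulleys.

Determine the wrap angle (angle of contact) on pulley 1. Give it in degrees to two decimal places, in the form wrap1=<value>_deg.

wrap1=229.25_deg

crossed belt: β = asin((r1+r2)/C) = asin(35/84) = 24.6243°
wrap1 = wrap2 = π + 2β = 229.2486°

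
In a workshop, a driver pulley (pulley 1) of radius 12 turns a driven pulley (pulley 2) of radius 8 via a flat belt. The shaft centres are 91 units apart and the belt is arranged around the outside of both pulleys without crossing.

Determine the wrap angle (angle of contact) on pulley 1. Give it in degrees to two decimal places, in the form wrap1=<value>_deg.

wrap1=185.04_deg

open belt: β = asin((r2−r1)/C) = asin(-4/91) = -2.5193°
wrap1 = π − 2β = 185.0386°
wrap2 = π + 2β = 174.9614°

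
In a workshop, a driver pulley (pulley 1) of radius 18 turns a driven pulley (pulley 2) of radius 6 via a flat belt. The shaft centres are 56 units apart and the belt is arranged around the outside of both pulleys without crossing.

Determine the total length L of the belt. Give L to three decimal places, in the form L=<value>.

open belt: β = asin((r2−r1)/C) = asin(-12/56) = -12.3736°
wrap1 = π − 2β = 204.7473°
wrap2 = π + 2β = 155.2527°
tangent length = C·cosβ = 54.6992
L = r1·wrap1 + r2·wrap2 + 2·C·cosβ = 18·3.5735 + 6·2.7097 + 2·54.6992 = 189.9796

L=189.980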